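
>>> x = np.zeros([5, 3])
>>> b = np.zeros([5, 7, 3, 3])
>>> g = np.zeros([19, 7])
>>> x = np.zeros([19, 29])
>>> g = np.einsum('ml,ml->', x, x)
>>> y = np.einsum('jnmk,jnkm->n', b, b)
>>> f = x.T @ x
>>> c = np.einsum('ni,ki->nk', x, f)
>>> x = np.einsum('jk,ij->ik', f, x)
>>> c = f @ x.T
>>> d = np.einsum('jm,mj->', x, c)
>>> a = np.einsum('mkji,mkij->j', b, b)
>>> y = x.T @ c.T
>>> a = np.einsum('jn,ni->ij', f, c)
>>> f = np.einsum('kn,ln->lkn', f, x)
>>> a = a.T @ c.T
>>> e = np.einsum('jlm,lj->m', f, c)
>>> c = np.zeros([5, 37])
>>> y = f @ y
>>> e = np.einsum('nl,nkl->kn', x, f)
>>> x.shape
(19, 29)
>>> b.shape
(5, 7, 3, 3)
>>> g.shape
()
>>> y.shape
(19, 29, 29)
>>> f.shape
(19, 29, 29)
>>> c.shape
(5, 37)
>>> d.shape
()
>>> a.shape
(29, 29)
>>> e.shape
(29, 19)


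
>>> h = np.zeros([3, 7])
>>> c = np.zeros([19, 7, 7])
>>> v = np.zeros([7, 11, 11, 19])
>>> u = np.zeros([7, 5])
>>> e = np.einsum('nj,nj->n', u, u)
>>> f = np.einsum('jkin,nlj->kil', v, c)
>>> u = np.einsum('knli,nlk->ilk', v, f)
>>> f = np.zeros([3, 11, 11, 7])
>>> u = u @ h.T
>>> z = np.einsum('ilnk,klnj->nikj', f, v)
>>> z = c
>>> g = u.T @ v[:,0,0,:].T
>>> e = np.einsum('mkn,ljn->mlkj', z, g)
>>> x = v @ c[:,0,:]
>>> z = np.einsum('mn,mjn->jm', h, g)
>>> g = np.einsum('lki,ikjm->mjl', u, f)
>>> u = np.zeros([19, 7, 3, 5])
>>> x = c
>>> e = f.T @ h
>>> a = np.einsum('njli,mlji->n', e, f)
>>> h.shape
(3, 7)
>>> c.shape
(19, 7, 7)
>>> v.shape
(7, 11, 11, 19)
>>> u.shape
(19, 7, 3, 5)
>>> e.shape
(7, 11, 11, 7)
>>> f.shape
(3, 11, 11, 7)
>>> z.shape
(11, 3)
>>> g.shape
(7, 11, 19)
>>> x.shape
(19, 7, 7)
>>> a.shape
(7,)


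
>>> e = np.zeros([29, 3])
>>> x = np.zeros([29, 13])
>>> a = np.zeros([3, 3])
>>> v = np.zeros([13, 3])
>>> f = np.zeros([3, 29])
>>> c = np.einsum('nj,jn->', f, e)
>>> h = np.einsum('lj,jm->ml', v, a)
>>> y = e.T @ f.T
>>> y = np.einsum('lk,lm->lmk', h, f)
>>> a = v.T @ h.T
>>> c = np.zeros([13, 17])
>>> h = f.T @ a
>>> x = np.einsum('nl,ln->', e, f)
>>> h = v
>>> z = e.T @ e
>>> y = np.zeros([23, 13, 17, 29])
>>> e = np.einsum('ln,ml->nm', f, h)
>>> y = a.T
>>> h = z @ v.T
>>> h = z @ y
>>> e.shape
(29, 13)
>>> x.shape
()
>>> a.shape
(3, 3)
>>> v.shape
(13, 3)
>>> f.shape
(3, 29)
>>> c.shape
(13, 17)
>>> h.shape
(3, 3)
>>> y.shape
(3, 3)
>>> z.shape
(3, 3)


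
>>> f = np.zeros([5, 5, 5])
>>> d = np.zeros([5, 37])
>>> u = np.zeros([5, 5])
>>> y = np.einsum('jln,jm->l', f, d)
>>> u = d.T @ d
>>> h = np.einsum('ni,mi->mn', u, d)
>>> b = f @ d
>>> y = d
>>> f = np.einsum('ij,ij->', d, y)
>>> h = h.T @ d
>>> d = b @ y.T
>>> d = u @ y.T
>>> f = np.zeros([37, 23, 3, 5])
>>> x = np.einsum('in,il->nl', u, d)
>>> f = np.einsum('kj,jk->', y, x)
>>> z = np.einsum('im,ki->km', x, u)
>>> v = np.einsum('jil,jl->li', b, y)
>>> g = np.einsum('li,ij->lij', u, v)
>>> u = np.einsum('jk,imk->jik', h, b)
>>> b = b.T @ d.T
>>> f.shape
()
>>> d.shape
(37, 5)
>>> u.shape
(37, 5, 37)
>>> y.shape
(5, 37)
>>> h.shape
(37, 37)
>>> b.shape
(37, 5, 37)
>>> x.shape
(37, 5)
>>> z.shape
(37, 5)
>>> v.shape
(37, 5)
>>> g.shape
(37, 37, 5)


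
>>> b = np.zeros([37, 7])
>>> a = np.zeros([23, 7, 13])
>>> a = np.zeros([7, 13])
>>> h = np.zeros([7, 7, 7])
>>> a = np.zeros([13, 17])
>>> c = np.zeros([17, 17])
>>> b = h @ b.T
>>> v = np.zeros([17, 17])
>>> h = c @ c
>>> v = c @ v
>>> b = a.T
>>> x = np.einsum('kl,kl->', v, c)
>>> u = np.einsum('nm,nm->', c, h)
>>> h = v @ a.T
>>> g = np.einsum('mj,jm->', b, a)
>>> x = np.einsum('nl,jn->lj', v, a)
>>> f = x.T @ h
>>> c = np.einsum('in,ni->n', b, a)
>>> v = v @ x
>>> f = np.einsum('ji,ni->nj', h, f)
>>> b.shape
(17, 13)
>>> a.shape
(13, 17)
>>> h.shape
(17, 13)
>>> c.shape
(13,)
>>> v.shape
(17, 13)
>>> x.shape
(17, 13)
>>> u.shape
()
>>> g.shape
()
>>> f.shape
(13, 17)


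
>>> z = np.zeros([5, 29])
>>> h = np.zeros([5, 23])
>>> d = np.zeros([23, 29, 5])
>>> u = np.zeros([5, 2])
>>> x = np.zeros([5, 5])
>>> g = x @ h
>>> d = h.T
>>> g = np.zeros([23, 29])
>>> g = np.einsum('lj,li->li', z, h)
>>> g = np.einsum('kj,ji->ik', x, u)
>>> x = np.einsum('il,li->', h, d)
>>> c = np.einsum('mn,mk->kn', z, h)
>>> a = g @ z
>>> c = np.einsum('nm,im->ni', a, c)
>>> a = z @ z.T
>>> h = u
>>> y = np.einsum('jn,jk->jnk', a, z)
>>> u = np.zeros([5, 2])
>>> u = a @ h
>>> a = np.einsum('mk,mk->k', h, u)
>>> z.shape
(5, 29)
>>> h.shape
(5, 2)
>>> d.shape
(23, 5)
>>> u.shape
(5, 2)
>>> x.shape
()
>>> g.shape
(2, 5)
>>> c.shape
(2, 23)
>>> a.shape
(2,)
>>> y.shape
(5, 5, 29)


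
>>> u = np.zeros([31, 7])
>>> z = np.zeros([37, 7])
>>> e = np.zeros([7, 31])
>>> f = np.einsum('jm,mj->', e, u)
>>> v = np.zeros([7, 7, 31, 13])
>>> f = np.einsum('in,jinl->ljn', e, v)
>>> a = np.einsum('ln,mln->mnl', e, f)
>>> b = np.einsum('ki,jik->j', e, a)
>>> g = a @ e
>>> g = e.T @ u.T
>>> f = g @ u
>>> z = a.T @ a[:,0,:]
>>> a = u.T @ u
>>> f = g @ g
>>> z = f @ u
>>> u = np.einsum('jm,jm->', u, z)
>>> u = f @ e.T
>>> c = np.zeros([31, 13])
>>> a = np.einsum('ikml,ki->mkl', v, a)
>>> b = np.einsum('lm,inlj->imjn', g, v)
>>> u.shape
(31, 7)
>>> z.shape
(31, 7)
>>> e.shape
(7, 31)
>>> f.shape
(31, 31)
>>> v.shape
(7, 7, 31, 13)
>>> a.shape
(31, 7, 13)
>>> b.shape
(7, 31, 13, 7)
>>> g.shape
(31, 31)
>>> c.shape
(31, 13)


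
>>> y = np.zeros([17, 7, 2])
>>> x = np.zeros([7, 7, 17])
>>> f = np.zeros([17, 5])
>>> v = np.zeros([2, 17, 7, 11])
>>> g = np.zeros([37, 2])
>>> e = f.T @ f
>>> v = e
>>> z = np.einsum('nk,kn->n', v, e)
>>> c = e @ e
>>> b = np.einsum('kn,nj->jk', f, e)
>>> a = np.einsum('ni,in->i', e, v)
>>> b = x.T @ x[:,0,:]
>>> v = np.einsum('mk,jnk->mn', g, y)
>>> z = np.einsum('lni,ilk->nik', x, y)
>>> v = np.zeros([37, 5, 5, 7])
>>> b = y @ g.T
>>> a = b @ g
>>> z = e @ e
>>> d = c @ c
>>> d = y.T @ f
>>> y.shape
(17, 7, 2)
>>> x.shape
(7, 7, 17)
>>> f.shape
(17, 5)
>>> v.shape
(37, 5, 5, 7)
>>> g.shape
(37, 2)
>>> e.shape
(5, 5)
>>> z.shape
(5, 5)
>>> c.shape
(5, 5)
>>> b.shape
(17, 7, 37)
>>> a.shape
(17, 7, 2)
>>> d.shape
(2, 7, 5)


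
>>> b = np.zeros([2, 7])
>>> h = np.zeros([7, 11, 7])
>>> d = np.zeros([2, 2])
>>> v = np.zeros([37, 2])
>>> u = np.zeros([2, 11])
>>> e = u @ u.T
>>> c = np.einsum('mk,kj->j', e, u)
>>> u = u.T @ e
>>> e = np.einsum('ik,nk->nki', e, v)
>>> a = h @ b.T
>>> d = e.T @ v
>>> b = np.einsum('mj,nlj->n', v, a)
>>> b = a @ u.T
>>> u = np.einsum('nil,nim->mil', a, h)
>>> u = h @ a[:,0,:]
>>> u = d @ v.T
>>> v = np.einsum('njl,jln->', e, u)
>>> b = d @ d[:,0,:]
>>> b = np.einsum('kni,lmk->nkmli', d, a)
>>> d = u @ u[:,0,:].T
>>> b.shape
(2, 2, 11, 7, 2)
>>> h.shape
(7, 11, 7)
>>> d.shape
(2, 2, 2)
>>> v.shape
()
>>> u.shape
(2, 2, 37)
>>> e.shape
(37, 2, 2)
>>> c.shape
(11,)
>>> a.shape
(7, 11, 2)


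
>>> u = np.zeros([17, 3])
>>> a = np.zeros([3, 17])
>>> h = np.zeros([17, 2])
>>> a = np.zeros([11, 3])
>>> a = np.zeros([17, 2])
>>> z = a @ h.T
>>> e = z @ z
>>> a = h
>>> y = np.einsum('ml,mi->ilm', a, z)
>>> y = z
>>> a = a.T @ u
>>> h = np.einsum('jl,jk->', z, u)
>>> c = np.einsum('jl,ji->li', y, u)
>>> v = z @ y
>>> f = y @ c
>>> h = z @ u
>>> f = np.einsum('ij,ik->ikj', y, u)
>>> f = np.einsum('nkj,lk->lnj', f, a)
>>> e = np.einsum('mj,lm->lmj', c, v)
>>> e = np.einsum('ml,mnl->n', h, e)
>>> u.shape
(17, 3)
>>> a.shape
(2, 3)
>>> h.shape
(17, 3)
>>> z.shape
(17, 17)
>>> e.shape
(17,)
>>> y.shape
(17, 17)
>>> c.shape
(17, 3)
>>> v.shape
(17, 17)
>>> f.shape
(2, 17, 17)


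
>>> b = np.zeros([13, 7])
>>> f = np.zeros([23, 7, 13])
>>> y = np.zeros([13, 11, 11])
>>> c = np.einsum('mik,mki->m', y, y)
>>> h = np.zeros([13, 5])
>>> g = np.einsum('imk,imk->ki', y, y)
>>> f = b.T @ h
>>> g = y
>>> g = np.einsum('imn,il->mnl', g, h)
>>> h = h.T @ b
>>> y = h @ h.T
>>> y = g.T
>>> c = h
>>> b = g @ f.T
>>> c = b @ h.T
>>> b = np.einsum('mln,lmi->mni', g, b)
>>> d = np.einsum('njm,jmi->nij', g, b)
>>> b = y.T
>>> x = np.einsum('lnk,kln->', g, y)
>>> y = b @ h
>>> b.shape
(11, 11, 5)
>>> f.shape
(7, 5)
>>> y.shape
(11, 11, 7)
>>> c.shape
(11, 11, 5)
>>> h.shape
(5, 7)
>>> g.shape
(11, 11, 5)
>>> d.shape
(11, 7, 11)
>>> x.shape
()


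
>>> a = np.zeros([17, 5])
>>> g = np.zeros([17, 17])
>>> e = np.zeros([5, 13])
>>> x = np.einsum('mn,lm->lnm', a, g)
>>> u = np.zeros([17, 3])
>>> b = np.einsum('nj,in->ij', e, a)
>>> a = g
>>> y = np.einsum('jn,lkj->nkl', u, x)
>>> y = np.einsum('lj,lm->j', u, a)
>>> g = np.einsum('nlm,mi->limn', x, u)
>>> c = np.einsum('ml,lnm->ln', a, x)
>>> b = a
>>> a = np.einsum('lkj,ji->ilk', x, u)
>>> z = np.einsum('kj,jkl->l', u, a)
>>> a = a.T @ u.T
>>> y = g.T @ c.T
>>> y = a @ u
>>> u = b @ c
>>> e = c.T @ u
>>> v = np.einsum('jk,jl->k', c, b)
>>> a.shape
(5, 17, 17)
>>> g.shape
(5, 3, 17, 17)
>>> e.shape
(5, 5)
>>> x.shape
(17, 5, 17)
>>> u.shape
(17, 5)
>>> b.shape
(17, 17)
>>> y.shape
(5, 17, 3)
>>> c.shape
(17, 5)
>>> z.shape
(5,)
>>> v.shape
(5,)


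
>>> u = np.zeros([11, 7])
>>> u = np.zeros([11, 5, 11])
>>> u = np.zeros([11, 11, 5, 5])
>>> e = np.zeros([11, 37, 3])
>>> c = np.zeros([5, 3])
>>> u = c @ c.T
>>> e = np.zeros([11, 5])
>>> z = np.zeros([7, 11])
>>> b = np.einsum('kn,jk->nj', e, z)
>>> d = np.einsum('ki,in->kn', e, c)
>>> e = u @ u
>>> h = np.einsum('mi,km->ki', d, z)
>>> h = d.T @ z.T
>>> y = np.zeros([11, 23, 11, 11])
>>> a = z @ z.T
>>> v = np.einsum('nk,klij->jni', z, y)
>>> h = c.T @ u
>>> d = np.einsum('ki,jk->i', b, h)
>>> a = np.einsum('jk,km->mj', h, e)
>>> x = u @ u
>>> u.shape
(5, 5)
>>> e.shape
(5, 5)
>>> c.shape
(5, 3)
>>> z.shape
(7, 11)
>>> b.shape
(5, 7)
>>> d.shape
(7,)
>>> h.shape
(3, 5)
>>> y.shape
(11, 23, 11, 11)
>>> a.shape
(5, 3)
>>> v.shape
(11, 7, 11)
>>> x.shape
(5, 5)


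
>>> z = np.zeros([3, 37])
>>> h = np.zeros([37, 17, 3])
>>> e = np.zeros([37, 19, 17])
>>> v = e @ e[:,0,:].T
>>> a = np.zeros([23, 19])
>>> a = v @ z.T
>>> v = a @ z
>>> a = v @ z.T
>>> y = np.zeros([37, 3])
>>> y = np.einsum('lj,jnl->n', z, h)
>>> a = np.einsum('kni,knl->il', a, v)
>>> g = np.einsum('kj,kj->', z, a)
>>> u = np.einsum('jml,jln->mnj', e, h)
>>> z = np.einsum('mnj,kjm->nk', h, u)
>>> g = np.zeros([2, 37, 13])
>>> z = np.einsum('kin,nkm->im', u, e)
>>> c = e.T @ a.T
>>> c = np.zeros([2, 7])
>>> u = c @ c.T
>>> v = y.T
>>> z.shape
(3, 17)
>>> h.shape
(37, 17, 3)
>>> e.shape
(37, 19, 17)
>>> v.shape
(17,)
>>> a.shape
(3, 37)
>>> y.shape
(17,)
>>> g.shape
(2, 37, 13)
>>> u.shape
(2, 2)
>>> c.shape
(2, 7)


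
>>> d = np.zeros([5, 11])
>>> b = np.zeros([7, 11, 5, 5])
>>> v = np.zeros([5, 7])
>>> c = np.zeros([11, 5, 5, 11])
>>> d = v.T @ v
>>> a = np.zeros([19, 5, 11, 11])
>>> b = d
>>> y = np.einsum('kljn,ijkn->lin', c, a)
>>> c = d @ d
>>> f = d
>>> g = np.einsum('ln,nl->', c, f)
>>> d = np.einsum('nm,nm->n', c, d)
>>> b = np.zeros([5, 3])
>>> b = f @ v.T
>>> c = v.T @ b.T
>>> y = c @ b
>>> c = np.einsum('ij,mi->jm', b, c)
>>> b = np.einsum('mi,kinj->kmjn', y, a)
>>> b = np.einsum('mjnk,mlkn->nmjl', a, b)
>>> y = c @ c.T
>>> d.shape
(7,)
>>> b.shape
(11, 19, 5, 7)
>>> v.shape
(5, 7)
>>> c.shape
(5, 7)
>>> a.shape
(19, 5, 11, 11)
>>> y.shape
(5, 5)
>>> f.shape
(7, 7)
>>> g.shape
()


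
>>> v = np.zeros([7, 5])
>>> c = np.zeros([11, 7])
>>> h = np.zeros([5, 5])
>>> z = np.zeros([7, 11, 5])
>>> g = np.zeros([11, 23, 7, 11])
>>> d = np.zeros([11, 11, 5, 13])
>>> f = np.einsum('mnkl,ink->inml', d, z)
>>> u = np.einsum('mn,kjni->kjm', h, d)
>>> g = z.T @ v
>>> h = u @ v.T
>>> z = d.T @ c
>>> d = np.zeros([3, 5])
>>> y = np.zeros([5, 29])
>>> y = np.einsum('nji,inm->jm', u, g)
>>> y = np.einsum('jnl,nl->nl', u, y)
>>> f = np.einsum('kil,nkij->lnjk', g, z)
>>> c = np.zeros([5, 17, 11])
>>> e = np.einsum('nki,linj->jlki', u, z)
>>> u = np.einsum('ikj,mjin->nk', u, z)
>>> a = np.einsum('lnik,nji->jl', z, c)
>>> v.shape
(7, 5)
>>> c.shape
(5, 17, 11)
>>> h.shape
(11, 11, 7)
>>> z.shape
(13, 5, 11, 7)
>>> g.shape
(5, 11, 5)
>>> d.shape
(3, 5)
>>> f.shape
(5, 13, 7, 5)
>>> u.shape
(7, 11)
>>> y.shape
(11, 5)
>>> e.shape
(7, 13, 11, 5)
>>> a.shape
(17, 13)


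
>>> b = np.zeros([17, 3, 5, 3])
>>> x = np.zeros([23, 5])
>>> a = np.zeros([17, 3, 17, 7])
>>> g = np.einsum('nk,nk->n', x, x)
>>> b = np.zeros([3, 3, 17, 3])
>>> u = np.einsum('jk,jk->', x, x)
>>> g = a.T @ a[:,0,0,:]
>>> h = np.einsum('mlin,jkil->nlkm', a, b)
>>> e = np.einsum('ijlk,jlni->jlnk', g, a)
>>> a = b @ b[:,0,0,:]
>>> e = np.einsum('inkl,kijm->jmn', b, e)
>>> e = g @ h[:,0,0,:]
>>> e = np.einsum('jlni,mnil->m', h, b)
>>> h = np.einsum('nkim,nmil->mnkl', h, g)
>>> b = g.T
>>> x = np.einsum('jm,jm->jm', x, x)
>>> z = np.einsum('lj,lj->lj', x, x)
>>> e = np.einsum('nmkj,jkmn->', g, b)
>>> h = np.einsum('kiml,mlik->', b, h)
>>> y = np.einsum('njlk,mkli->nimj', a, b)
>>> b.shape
(7, 3, 17, 7)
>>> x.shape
(23, 5)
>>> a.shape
(3, 3, 17, 3)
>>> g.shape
(7, 17, 3, 7)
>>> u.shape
()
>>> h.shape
()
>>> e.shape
()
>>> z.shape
(23, 5)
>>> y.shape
(3, 7, 7, 3)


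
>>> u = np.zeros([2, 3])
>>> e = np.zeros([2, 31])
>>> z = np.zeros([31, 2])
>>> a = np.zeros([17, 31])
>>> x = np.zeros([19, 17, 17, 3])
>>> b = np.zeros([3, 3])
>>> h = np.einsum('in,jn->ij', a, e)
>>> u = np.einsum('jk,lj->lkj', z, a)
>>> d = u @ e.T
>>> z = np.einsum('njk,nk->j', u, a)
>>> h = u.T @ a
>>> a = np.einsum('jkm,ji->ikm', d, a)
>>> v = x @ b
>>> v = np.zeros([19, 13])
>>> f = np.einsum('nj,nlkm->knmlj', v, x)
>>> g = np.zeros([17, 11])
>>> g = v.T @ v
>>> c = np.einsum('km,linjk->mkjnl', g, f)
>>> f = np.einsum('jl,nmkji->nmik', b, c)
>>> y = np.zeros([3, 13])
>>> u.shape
(17, 2, 31)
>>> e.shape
(2, 31)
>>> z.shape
(2,)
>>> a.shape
(31, 2, 2)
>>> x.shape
(19, 17, 17, 3)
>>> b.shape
(3, 3)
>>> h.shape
(31, 2, 31)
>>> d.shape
(17, 2, 2)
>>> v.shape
(19, 13)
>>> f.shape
(13, 13, 17, 17)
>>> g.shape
(13, 13)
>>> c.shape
(13, 13, 17, 3, 17)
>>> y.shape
(3, 13)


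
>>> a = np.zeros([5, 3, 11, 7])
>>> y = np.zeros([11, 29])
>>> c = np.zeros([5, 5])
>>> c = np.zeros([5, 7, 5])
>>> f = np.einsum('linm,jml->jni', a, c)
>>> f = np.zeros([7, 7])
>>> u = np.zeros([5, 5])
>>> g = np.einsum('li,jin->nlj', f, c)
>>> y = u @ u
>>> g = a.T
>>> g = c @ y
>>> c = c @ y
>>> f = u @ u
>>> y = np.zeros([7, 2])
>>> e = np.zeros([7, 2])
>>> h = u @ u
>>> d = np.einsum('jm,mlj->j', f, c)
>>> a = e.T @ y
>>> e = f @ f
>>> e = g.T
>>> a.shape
(2, 2)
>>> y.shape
(7, 2)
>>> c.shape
(5, 7, 5)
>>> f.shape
(5, 5)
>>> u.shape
(5, 5)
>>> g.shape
(5, 7, 5)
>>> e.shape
(5, 7, 5)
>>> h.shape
(5, 5)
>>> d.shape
(5,)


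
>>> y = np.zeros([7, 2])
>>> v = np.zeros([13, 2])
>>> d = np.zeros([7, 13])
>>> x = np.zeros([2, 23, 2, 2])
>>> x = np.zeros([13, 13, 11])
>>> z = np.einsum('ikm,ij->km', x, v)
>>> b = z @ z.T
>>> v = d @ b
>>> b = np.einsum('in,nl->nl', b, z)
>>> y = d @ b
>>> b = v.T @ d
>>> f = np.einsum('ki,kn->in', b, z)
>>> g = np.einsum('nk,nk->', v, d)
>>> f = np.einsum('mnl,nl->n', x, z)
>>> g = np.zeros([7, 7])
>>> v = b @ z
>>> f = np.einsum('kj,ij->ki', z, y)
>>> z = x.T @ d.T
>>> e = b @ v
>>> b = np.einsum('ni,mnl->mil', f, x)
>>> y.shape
(7, 11)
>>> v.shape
(13, 11)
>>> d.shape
(7, 13)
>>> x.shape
(13, 13, 11)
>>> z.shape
(11, 13, 7)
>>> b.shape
(13, 7, 11)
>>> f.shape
(13, 7)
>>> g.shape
(7, 7)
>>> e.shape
(13, 11)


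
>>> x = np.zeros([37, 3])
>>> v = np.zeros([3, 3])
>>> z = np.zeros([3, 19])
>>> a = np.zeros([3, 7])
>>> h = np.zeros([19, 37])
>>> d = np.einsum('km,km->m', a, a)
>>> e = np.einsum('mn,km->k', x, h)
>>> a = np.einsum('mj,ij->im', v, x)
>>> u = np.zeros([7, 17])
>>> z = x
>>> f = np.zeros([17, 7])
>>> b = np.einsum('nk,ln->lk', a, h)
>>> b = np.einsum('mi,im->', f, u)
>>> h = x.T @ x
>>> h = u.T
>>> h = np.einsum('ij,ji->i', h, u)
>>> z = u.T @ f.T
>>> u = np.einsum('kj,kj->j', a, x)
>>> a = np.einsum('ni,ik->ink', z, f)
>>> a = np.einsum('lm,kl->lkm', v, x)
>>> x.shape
(37, 3)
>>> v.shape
(3, 3)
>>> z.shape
(17, 17)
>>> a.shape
(3, 37, 3)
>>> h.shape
(17,)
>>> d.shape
(7,)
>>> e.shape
(19,)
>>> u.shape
(3,)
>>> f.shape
(17, 7)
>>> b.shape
()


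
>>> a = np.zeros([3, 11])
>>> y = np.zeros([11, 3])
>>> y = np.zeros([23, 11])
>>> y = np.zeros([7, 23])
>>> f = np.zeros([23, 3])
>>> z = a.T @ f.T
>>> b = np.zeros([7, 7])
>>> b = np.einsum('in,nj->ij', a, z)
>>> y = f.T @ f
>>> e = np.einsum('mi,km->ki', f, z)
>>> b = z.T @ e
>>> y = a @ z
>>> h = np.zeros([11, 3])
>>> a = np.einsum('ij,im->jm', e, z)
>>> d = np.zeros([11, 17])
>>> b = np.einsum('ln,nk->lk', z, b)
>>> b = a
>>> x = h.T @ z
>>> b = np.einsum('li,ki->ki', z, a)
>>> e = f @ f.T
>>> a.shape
(3, 23)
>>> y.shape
(3, 23)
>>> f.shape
(23, 3)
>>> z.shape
(11, 23)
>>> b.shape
(3, 23)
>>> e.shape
(23, 23)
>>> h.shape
(11, 3)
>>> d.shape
(11, 17)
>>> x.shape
(3, 23)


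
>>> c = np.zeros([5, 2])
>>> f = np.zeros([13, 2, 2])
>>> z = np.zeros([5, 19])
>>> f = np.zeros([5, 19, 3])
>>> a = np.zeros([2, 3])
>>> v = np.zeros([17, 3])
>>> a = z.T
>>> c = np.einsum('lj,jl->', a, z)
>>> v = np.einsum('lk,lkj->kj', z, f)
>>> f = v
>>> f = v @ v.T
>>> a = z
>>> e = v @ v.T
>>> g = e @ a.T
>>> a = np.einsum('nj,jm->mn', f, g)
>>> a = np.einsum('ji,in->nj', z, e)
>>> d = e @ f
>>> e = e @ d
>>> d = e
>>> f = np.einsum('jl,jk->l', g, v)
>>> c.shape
()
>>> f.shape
(5,)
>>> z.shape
(5, 19)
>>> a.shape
(19, 5)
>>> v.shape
(19, 3)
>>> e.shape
(19, 19)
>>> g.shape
(19, 5)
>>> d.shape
(19, 19)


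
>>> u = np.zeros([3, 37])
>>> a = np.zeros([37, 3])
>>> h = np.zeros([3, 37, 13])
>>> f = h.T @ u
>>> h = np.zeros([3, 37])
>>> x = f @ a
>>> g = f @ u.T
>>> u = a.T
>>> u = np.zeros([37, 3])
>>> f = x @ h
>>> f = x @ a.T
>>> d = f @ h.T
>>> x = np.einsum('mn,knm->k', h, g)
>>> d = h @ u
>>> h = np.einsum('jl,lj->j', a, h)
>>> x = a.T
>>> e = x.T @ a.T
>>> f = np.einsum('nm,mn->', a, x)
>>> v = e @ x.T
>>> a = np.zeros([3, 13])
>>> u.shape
(37, 3)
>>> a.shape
(3, 13)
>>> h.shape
(37,)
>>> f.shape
()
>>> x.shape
(3, 37)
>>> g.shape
(13, 37, 3)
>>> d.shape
(3, 3)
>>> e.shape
(37, 37)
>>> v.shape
(37, 3)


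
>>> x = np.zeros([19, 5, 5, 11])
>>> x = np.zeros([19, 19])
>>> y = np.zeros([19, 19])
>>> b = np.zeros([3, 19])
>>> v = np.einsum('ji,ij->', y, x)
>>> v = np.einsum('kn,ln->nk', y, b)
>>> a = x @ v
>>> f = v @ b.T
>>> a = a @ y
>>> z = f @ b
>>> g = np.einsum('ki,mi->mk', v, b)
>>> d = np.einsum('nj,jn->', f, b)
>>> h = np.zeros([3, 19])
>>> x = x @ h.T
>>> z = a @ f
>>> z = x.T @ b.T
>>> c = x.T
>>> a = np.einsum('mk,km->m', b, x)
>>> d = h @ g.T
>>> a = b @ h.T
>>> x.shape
(19, 3)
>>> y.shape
(19, 19)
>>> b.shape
(3, 19)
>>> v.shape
(19, 19)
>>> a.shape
(3, 3)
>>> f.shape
(19, 3)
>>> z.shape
(3, 3)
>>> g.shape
(3, 19)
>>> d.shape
(3, 3)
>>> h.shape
(3, 19)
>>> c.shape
(3, 19)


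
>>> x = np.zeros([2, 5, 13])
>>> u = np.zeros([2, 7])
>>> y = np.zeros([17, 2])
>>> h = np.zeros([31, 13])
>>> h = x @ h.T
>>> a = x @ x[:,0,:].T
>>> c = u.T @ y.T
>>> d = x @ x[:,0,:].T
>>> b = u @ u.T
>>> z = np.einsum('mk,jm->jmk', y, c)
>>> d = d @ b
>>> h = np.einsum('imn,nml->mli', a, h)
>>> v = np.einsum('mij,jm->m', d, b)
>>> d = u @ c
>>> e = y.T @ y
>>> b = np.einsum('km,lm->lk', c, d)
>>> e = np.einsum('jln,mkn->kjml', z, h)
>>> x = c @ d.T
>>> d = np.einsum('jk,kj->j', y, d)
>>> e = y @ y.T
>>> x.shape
(7, 2)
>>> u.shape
(2, 7)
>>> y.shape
(17, 2)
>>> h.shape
(5, 31, 2)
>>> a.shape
(2, 5, 2)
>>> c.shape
(7, 17)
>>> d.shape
(17,)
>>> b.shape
(2, 7)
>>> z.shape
(7, 17, 2)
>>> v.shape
(2,)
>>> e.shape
(17, 17)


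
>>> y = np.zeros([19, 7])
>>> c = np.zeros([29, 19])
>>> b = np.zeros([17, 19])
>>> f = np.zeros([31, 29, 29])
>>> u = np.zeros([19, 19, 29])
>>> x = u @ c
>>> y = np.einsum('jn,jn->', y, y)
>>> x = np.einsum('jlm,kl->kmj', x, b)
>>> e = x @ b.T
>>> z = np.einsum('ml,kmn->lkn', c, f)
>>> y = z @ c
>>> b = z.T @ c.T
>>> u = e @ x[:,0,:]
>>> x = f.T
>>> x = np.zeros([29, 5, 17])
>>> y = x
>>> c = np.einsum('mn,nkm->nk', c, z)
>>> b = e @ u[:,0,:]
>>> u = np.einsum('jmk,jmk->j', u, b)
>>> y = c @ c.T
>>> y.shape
(19, 19)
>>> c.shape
(19, 31)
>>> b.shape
(17, 19, 19)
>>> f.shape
(31, 29, 29)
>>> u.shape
(17,)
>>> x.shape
(29, 5, 17)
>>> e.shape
(17, 19, 17)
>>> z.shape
(19, 31, 29)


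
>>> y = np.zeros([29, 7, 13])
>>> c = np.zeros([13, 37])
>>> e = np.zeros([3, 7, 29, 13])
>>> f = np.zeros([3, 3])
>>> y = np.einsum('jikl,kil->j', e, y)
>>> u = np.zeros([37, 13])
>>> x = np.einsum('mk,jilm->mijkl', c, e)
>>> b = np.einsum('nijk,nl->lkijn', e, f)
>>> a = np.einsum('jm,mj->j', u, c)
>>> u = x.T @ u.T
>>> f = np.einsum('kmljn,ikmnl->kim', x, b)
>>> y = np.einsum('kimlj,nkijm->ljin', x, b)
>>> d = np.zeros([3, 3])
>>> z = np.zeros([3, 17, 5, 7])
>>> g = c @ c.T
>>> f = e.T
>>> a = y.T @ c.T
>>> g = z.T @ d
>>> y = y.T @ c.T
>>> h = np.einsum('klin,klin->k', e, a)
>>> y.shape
(3, 7, 29, 13)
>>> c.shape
(13, 37)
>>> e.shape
(3, 7, 29, 13)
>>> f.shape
(13, 29, 7, 3)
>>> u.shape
(29, 37, 3, 7, 37)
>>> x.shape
(13, 7, 3, 37, 29)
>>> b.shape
(3, 13, 7, 29, 3)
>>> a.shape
(3, 7, 29, 13)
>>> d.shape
(3, 3)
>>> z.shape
(3, 17, 5, 7)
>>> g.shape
(7, 5, 17, 3)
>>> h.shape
(3,)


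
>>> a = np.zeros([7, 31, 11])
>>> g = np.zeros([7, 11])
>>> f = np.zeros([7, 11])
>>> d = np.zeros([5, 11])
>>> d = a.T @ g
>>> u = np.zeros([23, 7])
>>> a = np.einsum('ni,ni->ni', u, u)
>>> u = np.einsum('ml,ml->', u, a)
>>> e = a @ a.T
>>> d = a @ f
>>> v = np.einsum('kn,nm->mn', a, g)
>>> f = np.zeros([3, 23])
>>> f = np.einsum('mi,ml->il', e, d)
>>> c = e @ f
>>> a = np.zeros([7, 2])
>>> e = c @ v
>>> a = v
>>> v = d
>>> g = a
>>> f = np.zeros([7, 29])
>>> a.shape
(11, 7)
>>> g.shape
(11, 7)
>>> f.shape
(7, 29)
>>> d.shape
(23, 11)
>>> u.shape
()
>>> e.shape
(23, 7)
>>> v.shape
(23, 11)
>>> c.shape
(23, 11)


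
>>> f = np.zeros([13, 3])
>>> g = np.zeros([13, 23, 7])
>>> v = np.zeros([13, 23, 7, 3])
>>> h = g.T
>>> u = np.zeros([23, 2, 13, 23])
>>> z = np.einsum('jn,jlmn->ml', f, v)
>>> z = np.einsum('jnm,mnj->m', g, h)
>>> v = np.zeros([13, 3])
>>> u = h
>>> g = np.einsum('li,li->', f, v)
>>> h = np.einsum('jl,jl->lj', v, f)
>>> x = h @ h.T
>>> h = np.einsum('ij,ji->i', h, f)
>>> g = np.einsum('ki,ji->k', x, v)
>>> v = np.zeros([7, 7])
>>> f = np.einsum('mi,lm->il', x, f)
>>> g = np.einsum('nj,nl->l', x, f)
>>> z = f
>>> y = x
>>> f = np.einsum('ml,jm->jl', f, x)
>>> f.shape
(3, 13)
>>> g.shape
(13,)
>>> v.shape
(7, 7)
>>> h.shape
(3,)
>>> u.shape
(7, 23, 13)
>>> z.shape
(3, 13)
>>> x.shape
(3, 3)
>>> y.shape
(3, 3)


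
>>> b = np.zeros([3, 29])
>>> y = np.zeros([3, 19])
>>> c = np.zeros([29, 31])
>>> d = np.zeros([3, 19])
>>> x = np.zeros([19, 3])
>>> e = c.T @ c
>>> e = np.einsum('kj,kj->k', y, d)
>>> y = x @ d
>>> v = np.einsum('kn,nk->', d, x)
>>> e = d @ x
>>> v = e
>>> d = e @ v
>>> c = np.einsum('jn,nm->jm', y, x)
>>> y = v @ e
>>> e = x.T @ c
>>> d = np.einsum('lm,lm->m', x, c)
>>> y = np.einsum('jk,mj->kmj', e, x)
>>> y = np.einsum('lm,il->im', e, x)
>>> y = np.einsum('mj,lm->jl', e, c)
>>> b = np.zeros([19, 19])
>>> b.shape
(19, 19)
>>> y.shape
(3, 19)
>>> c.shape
(19, 3)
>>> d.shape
(3,)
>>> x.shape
(19, 3)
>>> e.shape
(3, 3)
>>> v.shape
(3, 3)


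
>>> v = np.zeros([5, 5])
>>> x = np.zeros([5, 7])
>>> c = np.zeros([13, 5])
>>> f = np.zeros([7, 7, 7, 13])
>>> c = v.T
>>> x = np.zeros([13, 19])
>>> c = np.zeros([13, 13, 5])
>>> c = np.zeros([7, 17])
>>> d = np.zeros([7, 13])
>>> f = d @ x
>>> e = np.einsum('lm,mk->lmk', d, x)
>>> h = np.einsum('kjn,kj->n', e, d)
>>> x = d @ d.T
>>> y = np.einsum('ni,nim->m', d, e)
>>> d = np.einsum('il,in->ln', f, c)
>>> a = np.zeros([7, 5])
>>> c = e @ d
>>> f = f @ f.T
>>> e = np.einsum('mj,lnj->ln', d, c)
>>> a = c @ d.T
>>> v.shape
(5, 5)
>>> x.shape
(7, 7)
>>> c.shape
(7, 13, 17)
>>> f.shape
(7, 7)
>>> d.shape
(19, 17)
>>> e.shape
(7, 13)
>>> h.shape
(19,)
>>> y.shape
(19,)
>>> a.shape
(7, 13, 19)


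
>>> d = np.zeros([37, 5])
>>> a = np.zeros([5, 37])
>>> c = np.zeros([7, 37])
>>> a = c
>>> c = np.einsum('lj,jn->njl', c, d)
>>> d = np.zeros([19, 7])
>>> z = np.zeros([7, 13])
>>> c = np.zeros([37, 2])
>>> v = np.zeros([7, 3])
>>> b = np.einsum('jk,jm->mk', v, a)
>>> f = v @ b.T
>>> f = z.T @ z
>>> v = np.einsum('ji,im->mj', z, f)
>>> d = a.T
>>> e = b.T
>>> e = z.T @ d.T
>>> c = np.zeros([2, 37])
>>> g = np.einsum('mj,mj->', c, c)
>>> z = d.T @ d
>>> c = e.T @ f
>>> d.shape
(37, 7)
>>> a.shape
(7, 37)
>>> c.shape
(37, 13)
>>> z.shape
(7, 7)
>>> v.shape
(13, 7)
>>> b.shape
(37, 3)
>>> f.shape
(13, 13)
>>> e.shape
(13, 37)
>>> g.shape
()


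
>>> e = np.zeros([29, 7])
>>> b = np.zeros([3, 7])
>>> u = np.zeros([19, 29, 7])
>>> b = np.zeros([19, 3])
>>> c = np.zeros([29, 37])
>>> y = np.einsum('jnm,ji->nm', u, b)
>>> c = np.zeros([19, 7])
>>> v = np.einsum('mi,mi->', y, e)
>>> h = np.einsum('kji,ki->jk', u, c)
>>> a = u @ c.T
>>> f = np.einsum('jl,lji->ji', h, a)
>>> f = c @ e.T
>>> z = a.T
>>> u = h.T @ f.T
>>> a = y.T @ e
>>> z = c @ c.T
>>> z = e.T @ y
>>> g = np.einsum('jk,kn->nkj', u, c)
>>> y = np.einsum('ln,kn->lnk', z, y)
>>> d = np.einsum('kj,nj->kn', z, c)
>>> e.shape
(29, 7)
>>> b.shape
(19, 3)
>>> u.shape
(19, 19)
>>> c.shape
(19, 7)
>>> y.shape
(7, 7, 29)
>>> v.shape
()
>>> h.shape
(29, 19)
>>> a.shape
(7, 7)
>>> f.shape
(19, 29)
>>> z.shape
(7, 7)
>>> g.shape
(7, 19, 19)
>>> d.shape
(7, 19)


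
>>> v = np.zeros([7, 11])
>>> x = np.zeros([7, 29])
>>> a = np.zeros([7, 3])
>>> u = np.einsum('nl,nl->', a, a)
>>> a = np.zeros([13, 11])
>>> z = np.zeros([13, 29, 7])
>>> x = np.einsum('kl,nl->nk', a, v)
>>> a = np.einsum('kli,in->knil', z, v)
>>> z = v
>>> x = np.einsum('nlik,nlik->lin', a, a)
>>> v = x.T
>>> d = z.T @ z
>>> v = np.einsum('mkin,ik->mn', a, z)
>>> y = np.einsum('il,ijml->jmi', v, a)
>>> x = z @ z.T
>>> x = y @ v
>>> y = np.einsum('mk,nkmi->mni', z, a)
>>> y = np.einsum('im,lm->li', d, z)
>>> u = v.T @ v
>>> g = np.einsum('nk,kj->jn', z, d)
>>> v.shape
(13, 29)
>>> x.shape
(11, 7, 29)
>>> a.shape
(13, 11, 7, 29)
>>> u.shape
(29, 29)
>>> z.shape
(7, 11)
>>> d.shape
(11, 11)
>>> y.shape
(7, 11)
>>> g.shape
(11, 7)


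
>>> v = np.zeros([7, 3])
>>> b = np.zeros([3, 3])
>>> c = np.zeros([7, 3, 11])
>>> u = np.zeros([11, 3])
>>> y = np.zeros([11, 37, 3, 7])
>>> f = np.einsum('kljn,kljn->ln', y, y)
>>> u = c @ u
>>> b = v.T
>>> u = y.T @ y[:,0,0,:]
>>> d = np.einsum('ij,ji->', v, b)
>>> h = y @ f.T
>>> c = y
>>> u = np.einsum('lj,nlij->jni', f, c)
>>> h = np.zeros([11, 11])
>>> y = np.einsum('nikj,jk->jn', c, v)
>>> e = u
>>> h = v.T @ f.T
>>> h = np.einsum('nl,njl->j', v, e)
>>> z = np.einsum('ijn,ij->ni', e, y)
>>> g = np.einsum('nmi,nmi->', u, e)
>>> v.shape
(7, 3)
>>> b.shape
(3, 7)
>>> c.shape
(11, 37, 3, 7)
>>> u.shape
(7, 11, 3)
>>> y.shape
(7, 11)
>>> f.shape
(37, 7)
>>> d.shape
()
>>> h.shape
(11,)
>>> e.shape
(7, 11, 3)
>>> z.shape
(3, 7)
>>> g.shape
()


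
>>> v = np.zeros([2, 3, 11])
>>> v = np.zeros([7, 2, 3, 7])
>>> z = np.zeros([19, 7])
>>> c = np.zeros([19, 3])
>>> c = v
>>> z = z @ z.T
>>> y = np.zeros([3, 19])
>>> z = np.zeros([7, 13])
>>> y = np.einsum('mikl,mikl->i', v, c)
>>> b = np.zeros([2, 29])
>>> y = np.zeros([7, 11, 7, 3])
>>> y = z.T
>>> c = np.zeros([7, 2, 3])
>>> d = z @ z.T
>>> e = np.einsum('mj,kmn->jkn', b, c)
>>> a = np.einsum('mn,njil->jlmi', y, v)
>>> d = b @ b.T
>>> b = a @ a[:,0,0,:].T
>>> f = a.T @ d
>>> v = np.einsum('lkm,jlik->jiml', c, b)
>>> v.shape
(2, 13, 3, 7)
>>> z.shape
(7, 13)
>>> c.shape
(7, 2, 3)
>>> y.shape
(13, 7)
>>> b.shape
(2, 7, 13, 2)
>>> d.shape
(2, 2)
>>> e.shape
(29, 7, 3)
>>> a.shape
(2, 7, 13, 3)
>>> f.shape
(3, 13, 7, 2)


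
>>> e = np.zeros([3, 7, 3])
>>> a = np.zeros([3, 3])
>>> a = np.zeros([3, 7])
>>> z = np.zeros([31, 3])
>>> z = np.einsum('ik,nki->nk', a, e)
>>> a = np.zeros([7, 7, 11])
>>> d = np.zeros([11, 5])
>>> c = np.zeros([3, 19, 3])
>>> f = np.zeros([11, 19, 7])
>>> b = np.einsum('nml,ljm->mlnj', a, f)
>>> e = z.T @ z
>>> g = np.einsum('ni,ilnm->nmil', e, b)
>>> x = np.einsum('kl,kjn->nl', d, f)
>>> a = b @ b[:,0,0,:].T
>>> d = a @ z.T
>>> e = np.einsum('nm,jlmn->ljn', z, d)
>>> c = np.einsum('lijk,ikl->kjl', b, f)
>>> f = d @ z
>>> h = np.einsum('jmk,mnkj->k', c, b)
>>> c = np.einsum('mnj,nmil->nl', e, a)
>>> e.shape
(11, 7, 3)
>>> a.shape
(7, 11, 7, 7)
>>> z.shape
(3, 7)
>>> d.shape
(7, 11, 7, 3)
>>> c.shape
(7, 7)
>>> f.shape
(7, 11, 7, 7)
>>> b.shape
(7, 11, 7, 19)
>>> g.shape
(7, 19, 7, 11)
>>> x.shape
(7, 5)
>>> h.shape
(7,)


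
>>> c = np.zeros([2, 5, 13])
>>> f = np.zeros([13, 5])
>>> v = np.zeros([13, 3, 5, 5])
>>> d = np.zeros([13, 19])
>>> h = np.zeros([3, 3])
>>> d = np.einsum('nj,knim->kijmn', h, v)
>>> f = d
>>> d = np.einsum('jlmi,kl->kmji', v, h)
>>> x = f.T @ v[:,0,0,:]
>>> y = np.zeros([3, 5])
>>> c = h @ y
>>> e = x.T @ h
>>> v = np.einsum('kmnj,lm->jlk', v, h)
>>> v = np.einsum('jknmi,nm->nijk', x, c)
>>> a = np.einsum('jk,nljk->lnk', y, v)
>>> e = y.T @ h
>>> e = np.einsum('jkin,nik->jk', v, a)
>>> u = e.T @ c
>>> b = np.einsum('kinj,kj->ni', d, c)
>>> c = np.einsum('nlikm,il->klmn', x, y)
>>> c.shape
(5, 5, 5, 3)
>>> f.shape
(13, 5, 3, 5, 3)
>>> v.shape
(3, 5, 3, 5)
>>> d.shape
(3, 5, 13, 5)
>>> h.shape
(3, 3)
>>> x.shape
(3, 5, 3, 5, 5)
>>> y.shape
(3, 5)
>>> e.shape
(3, 5)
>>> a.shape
(5, 3, 5)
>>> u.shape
(5, 5)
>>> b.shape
(13, 5)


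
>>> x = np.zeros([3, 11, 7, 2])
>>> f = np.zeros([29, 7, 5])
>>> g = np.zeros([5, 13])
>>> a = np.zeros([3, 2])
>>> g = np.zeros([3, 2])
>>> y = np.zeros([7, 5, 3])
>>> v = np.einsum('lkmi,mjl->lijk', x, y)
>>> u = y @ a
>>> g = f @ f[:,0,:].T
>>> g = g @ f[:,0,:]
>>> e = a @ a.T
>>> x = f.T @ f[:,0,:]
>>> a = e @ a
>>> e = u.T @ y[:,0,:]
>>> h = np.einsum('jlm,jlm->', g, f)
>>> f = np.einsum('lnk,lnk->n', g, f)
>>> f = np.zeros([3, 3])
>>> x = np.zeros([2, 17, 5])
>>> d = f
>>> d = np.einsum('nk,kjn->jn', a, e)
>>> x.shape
(2, 17, 5)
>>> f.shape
(3, 3)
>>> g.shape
(29, 7, 5)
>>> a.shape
(3, 2)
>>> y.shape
(7, 5, 3)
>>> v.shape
(3, 2, 5, 11)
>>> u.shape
(7, 5, 2)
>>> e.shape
(2, 5, 3)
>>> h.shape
()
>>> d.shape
(5, 3)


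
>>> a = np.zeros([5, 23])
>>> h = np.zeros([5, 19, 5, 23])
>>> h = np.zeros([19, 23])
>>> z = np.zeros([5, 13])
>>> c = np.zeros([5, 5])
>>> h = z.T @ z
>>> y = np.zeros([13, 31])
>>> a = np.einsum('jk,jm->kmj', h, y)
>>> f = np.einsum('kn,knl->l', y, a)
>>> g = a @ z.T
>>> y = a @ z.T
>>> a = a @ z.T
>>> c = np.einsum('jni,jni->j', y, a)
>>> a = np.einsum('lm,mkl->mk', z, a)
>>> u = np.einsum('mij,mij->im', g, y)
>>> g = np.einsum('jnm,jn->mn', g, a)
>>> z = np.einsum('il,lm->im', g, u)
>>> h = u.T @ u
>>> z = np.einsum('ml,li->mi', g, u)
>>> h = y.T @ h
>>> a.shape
(13, 31)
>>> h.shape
(5, 31, 13)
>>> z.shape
(5, 13)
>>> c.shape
(13,)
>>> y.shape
(13, 31, 5)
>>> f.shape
(13,)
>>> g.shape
(5, 31)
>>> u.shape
(31, 13)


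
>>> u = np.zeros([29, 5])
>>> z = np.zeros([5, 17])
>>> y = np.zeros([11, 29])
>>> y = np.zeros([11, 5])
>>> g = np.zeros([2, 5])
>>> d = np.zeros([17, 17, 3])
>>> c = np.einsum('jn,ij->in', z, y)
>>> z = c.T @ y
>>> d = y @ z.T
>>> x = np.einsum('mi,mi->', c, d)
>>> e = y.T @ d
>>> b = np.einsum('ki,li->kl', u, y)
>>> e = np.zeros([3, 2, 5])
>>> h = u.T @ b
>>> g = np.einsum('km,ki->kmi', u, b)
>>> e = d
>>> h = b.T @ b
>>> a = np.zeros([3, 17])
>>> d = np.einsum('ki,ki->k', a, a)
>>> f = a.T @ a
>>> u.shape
(29, 5)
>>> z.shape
(17, 5)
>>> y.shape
(11, 5)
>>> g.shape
(29, 5, 11)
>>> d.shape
(3,)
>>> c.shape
(11, 17)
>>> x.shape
()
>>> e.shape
(11, 17)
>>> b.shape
(29, 11)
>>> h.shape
(11, 11)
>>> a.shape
(3, 17)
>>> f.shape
(17, 17)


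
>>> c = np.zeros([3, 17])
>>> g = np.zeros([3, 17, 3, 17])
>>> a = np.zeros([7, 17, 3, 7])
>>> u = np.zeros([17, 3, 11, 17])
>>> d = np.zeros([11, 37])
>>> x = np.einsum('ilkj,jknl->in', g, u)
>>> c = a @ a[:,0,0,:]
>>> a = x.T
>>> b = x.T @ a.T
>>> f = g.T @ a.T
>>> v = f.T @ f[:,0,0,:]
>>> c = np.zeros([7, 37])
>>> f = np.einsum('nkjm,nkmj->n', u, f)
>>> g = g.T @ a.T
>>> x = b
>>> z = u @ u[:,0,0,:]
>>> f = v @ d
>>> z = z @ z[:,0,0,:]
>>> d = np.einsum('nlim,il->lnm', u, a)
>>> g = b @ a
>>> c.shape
(7, 37)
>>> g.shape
(11, 3)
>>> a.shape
(11, 3)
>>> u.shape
(17, 3, 11, 17)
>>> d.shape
(3, 17, 17)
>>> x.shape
(11, 11)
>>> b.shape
(11, 11)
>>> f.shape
(11, 17, 3, 37)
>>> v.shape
(11, 17, 3, 11)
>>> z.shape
(17, 3, 11, 17)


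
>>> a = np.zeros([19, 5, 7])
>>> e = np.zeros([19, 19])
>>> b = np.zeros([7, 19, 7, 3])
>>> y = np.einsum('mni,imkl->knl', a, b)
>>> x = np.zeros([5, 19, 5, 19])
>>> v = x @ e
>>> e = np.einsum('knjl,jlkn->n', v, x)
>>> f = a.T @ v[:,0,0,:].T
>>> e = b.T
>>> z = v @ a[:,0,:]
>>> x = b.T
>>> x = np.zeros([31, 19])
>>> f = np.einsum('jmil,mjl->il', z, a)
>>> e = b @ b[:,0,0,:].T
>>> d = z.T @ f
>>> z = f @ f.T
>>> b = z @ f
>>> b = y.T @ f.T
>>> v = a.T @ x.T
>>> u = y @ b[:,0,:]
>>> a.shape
(19, 5, 7)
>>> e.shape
(7, 19, 7, 7)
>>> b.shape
(3, 5, 5)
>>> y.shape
(7, 5, 3)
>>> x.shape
(31, 19)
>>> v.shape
(7, 5, 31)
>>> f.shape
(5, 7)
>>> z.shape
(5, 5)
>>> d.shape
(7, 5, 19, 7)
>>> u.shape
(7, 5, 5)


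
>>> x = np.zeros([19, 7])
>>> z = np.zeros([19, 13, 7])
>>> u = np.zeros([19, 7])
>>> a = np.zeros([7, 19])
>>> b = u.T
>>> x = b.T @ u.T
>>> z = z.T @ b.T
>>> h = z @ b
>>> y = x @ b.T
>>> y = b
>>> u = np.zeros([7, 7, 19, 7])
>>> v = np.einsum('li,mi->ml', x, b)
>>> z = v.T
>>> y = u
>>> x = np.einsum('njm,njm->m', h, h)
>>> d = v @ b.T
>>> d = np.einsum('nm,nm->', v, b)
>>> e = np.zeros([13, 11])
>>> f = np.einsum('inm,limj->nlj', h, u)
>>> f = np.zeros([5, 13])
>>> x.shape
(19,)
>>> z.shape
(19, 7)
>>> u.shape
(7, 7, 19, 7)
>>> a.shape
(7, 19)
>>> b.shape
(7, 19)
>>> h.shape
(7, 13, 19)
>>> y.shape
(7, 7, 19, 7)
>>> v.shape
(7, 19)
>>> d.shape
()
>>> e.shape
(13, 11)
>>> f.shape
(5, 13)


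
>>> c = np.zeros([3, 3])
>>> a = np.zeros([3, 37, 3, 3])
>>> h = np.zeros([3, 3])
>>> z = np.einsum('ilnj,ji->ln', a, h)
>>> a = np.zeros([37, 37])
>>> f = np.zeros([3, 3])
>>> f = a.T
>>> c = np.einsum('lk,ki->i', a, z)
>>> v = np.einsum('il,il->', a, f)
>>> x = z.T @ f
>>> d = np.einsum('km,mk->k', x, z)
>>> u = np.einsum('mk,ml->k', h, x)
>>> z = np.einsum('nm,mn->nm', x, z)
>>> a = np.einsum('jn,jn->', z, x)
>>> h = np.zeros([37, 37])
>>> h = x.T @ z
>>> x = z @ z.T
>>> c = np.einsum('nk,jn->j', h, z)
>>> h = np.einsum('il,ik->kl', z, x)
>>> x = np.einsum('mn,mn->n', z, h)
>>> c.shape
(3,)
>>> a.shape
()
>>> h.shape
(3, 37)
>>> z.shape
(3, 37)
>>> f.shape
(37, 37)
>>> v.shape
()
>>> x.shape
(37,)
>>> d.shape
(3,)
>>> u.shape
(3,)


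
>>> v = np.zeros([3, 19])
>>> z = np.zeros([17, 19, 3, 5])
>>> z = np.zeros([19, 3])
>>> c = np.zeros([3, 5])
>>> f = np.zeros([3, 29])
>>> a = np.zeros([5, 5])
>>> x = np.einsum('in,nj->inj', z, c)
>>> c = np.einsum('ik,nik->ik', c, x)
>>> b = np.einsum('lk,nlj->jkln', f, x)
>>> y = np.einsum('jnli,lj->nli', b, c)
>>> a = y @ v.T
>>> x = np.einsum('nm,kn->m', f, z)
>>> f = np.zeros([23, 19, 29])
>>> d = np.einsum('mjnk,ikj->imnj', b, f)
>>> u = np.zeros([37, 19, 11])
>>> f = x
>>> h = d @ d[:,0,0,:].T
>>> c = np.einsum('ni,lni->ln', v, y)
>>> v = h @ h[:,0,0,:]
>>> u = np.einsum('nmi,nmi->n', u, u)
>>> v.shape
(23, 5, 3, 23)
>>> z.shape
(19, 3)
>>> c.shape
(29, 3)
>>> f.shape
(29,)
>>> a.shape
(29, 3, 3)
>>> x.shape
(29,)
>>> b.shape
(5, 29, 3, 19)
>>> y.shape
(29, 3, 19)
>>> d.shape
(23, 5, 3, 29)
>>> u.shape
(37,)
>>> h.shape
(23, 5, 3, 23)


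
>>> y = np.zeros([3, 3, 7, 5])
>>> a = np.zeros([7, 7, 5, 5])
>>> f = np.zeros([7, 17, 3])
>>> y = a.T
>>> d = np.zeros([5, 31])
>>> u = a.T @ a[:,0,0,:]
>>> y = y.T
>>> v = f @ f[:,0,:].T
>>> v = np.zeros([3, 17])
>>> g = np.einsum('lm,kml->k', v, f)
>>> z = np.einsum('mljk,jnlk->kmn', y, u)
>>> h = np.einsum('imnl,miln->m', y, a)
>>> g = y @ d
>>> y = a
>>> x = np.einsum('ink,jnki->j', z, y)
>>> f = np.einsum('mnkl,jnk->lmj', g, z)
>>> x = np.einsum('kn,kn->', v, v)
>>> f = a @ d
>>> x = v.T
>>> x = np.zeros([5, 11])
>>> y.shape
(7, 7, 5, 5)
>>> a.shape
(7, 7, 5, 5)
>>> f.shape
(7, 7, 5, 31)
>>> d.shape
(5, 31)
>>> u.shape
(5, 5, 7, 5)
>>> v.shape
(3, 17)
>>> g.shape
(7, 7, 5, 31)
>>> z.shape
(5, 7, 5)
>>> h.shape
(7,)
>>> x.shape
(5, 11)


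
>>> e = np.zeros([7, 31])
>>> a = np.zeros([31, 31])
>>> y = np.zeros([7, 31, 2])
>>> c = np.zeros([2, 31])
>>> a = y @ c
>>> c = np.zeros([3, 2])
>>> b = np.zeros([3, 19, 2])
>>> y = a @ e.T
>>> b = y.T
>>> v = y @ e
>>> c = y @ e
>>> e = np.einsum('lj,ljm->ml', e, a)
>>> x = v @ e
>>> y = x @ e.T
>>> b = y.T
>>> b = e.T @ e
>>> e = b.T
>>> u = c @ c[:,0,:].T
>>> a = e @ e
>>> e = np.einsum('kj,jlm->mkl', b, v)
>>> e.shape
(31, 7, 31)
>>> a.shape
(7, 7)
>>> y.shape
(7, 31, 31)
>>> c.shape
(7, 31, 31)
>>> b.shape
(7, 7)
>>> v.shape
(7, 31, 31)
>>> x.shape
(7, 31, 7)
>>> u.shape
(7, 31, 7)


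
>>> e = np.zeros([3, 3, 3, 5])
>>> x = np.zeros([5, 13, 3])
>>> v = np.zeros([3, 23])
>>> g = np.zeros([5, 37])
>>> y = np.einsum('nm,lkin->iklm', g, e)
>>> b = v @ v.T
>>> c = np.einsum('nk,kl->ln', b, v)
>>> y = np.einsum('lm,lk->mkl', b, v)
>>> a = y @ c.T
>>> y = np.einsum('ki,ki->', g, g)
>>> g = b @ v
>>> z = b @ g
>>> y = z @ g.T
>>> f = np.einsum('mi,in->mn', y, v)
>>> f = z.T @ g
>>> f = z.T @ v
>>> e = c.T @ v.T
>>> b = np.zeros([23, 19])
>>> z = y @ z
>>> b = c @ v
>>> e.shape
(3, 3)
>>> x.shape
(5, 13, 3)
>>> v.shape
(3, 23)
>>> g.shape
(3, 23)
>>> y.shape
(3, 3)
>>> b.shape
(23, 23)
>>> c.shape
(23, 3)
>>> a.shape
(3, 23, 23)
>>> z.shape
(3, 23)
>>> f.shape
(23, 23)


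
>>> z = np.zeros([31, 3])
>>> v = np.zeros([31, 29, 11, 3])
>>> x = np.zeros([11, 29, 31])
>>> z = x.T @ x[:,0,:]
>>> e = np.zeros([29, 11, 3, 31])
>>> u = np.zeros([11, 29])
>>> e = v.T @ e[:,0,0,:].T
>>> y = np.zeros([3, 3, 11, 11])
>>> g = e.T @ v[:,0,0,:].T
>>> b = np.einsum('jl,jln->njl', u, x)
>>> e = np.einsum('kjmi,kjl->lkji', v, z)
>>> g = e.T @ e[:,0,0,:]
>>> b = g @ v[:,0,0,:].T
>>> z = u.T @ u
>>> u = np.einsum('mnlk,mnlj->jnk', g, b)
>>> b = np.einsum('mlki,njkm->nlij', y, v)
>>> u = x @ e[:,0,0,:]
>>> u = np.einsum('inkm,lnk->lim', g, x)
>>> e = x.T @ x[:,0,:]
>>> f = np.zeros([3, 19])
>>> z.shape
(29, 29)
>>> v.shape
(31, 29, 11, 3)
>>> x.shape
(11, 29, 31)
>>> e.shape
(31, 29, 31)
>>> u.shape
(11, 3, 3)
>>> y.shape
(3, 3, 11, 11)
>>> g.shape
(3, 29, 31, 3)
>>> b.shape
(31, 3, 11, 29)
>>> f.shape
(3, 19)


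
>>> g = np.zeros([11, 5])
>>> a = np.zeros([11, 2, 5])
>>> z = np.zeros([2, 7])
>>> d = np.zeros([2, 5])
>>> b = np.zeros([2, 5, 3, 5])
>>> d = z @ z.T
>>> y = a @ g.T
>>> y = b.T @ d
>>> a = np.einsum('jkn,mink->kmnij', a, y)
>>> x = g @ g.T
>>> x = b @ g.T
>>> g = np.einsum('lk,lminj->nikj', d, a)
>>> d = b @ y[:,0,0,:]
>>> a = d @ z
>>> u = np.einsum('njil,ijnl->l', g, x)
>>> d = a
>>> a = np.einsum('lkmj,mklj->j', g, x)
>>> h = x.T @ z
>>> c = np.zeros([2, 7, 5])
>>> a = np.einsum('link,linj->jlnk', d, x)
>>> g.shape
(3, 5, 2, 11)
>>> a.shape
(11, 2, 3, 7)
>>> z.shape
(2, 7)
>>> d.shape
(2, 5, 3, 7)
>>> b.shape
(2, 5, 3, 5)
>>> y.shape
(5, 3, 5, 2)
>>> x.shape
(2, 5, 3, 11)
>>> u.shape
(11,)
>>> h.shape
(11, 3, 5, 7)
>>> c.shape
(2, 7, 5)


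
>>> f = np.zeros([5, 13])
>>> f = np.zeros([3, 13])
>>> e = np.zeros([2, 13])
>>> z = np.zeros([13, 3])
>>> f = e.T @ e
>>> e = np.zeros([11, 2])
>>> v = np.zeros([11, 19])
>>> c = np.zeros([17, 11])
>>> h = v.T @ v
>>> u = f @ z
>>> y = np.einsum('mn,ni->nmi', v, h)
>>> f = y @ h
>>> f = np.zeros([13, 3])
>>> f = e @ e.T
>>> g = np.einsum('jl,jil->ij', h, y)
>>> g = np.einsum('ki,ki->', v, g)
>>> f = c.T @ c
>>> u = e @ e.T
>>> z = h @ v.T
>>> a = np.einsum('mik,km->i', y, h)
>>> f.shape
(11, 11)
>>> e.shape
(11, 2)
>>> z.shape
(19, 11)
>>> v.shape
(11, 19)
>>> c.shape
(17, 11)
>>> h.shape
(19, 19)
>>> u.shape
(11, 11)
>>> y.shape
(19, 11, 19)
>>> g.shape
()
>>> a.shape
(11,)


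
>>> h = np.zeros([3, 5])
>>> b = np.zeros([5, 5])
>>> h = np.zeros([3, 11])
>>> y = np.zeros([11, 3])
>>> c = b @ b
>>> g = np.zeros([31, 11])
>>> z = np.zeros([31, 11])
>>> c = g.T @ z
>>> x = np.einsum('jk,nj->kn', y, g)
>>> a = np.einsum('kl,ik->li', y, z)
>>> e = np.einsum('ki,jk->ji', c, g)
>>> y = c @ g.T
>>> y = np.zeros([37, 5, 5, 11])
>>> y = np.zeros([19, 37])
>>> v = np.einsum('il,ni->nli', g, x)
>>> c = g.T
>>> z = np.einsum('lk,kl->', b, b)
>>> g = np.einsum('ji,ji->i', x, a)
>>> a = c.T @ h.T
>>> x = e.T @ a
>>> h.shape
(3, 11)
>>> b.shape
(5, 5)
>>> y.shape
(19, 37)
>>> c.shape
(11, 31)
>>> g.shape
(31,)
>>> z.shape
()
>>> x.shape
(11, 3)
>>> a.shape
(31, 3)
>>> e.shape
(31, 11)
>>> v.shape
(3, 11, 31)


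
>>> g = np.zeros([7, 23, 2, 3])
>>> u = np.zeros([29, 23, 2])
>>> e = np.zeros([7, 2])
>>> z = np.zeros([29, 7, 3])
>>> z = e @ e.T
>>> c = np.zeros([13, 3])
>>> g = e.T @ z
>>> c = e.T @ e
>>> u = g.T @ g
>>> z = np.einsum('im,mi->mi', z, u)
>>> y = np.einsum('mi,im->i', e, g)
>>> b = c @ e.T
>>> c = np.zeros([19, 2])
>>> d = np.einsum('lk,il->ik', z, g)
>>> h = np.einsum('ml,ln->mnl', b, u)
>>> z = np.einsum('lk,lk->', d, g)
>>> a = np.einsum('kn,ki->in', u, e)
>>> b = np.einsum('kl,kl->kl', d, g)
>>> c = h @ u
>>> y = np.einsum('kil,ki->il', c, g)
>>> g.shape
(2, 7)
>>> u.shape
(7, 7)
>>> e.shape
(7, 2)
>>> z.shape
()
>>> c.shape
(2, 7, 7)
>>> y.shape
(7, 7)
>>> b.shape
(2, 7)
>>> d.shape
(2, 7)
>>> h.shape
(2, 7, 7)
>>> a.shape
(2, 7)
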